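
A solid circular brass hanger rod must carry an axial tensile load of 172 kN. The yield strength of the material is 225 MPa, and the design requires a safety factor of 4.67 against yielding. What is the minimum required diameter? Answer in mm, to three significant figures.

Allowable stress σ_allow = 225/4.67 = 48.18 MPa.
Required area A = F/σ_allow = 172000/48.18 = 3570 mm².
A = πd²/4 → d = √(4A/π) = 67.42 mm.

d = 67.4 mm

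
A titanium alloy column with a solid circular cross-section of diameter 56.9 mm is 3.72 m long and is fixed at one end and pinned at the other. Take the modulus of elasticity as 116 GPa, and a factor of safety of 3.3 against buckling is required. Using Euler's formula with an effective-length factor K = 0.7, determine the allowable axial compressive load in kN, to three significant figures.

I = πd⁴/64 = π×56.9⁴/64 = 514500 mm⁴.
Effective length L_e = KL = 0.7×3.72 m = 2604 mm.
Euler critical load P_cr = π²EI/L_e² = π²×116000×514500/2604² = 86870 N.
P_allow = P_cr/n = 86870/3.3 = 26330 N.

P_allow = 26.3 kN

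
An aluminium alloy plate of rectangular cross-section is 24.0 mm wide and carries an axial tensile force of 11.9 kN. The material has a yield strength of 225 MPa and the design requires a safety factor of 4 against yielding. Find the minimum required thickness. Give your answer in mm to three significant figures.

σ_allow = 225/4 = 56.25 MPa.
Required area A = F/σ_allow = 11900/56.25 = 211.6 mm².
t = A/w = 211.6/24.0 = 8.815 mm.

t = 8.81 mm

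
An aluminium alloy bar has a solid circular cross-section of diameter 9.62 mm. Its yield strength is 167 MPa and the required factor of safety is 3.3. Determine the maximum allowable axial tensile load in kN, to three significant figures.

σ_allow = 167/3.3 = 50.61 MPa.
A = πd²/4 = π×9.62²/4 = 72.68 mm².
F_allow = σ_allow × A = 50.61×72.68 = 3678 N.

F_allow = 3.68 kN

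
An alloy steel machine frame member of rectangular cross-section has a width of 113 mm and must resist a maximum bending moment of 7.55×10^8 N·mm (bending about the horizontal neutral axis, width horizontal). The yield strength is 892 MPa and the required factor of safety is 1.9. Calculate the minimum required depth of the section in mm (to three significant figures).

σ_allow = 892/1.9 = 469.5 MPa.
For a rectangular section σ = 6M/(bh²), so h² = 6M/(b σ_allow) = 6×7.5500×10^8/(113×469.5) = 85390 mm².
h = 292.2 mm.

h = 292 mm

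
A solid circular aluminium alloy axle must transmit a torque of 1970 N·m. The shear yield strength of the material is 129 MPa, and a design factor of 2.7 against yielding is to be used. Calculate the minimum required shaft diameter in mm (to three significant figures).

Allowable shear stress τ_allow = 129/2.7 = 47.78 MPa.
For a solid shaft τ = 16T/(πd³), so d³ = 16T/(π τ_allow) = 16×1970000/(π×47.78) = 210000 mm³.
d = (210000)^(1/3) = 59.44 mm.

d = 59.4 mm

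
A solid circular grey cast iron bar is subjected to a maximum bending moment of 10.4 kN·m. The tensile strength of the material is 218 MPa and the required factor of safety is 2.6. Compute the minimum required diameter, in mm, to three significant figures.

σ_allow = 218/2.6 = 83.85 MPa.
For a solid circular section σ = 32M/(πd³), so d³ = 32M/(π σ_allow) = 32×1.0400×10^7/(π×83.85) = 1.263×10^6 mm³.
d = 108.1 mm.

d = 108 mm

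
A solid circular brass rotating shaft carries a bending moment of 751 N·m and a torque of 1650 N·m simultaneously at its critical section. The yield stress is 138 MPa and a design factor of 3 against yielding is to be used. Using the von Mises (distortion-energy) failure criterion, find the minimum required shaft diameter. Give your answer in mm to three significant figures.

d = 71.0 mm

σ_allow = σ_y/n = 138/3 = 46.00 MPa.
For a solid shaft σ_b = 32M/(πd³) and τ = 16T/(πd³), so the von Mises stress is σ' = (16/πd³)·√(4M²+3T²).
√(4M²+3T²) = √(4×(751000)² + 3×(1.650×10^6)²) = 3.229×10^6 N·mm.
d³ = 16×3.229×10^6/(π×46.00) = 357500 mm³.
d = 70.97 mm.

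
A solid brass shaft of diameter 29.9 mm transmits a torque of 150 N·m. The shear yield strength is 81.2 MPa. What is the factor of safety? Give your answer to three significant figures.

τ = 16T/(πd³) = 16×150000/(π×29.9³) = 28.58 MPa.
n = τ_limit/τ = 81.2/28.58 = 2.841.

n = 2.84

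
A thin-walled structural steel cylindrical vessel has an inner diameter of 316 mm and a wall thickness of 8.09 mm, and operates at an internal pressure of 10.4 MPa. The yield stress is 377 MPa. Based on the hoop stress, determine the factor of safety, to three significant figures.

n = 1.86

σ_h = pD/(2t) = 10.4×316/(2×8.09) = 203.1 MPa.
n = 377/203.1 = 1.856.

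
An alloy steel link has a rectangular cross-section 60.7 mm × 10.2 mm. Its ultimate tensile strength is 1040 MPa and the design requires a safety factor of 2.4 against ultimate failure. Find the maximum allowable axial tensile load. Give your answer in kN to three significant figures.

F_allow = 268 kN

σ_allow = 1040/2.4 = 433.3 MPa.
A = 60.7×10.2 = 619.1 mm².
F_allow = σ_allow × A = 433.3×619.1 = 268300 N.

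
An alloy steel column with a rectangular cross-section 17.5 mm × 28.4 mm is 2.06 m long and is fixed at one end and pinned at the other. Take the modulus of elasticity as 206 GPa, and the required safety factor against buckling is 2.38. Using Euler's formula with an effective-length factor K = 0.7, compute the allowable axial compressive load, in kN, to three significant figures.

Buckling occurs about the weak axis: I_min = h·b³/12 = 28.4×17.5³/12 = 12680 mm⁴ (b = 17.5 mm is the smaller dimension).
Effective length L_e = KL = 0.7×2.06 m = 1442 mm.
Euler critical load P_cr = π²EI/L_e² = π²×206000×12680/1442² = 12400 N.
P_allow = P_cr/n = 12400/2.38 = 5211 N.

P_allow = 5.21 kN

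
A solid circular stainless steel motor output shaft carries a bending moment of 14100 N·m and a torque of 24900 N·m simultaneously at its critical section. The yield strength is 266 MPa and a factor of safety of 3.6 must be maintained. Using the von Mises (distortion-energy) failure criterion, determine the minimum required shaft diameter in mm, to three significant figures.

d = 153 mm

σ_allow = σ_y/n = 266/3.6 = 73.89 MPa.
For a solid shaft σ_b = 32M/(πd³) and τ = 16T/(πd³), so the von Mises stress is σ' = (16/πd³)·√(4M²+3T²).
√(4M²+3T²) = √(4×(1.410×10^7)² + 3×(2.490×10^7)²) = 5.153×10^7 N·mm.
d³ = 16×5.153×10^7/(π×73.89) = 3.552×10^6 mm³.
d = 152.6 mm.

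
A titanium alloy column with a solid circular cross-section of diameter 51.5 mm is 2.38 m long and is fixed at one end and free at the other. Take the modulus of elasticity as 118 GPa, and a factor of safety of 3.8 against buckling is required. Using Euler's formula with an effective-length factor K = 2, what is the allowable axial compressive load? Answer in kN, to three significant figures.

P_allow = 4.67 kN

I = πd⁴/64 = π×51.5⁴/64 = 345300 mm⁴.
Effective length L_e = KL = 2×2.38 m = 4760 mm.
Euler critical load P_cr = π²EI/L_e² = π²×118000×345300/4760² = 17750 N.
P_allow = P_cr/n = 17750/3.8 = 4671 N.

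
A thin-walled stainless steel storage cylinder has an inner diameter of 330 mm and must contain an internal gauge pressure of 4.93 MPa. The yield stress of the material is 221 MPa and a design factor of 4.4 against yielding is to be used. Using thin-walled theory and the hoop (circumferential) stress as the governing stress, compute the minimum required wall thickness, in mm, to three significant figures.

t = 16.2 mm

σ_allow = 221/4.4 = 50.23 MPa.
Hoop stress σ_h = pD/(2t), so t = pD/(2σ_allow) = 4.93×330/(2×50.23) = 16.20 mm.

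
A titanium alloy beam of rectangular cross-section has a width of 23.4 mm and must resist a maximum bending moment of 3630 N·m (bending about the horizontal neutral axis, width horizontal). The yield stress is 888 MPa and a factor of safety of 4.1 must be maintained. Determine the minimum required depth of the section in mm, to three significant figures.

σ_allow = 888/4.1 = 216.6 MPa.
For a rectangular section σ = 6M/(bh²), so h² = 6M/(b σ_allow) = 6×3630000/(23.4×216.6) = 4297 mm².
h = 65.56 mm.

h = 65.6 mm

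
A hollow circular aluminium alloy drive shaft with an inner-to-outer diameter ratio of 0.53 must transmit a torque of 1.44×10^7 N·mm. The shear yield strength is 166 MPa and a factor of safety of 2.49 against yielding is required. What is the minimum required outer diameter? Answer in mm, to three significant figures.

d_o = 106 mm

τ_allow = 166/2.49 = 66.67 MPa.
For a hollow shaft τ = 16T/[πd_o³(1−k⁴)] with k = 0.53, so 1−k⁴ = 0.9211.
d_o³ = 16T/[π τ_allow (1−k⁴)] = 16×1.4400×10^7/(π×66.67×0.9211) = 1.194×10^6 mm³.
d_o = 106.1 mm.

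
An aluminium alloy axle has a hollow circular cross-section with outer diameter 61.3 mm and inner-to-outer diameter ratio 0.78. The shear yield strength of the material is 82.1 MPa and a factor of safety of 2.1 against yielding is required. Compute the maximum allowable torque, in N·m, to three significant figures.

τ_allow = 82.1/2.1 = 39.10 MPa.
For a hollow shaft T_allow = τ_allow·πd_o³(1−k⁴)/16 with 1−k⁴ = 0.6298, so πd_o³(1−k⁴)/16 = 28490 mm³.
T_allow = 39.10×28490 = 1.114×10^6 N·mm = 1114 N·m.

T_allow = 1110 N·m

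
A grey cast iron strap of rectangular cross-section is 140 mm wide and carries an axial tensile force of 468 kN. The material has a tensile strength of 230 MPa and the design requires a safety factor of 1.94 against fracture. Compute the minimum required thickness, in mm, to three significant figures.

σ_allow = 230/1.94 = 118.6 MPa.
Required area A = F/σ_allow = 468000/118.6 = 3947 mm².
t = A/w = 3947/140 = 28.20 mm.

t = 28.2 mm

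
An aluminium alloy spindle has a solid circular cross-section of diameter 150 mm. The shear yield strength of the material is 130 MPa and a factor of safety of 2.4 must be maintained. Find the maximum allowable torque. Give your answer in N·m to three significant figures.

τ_allow = 130/2.4 = 54.17 MPa.
For a solid shaft T_allow = τ_allow·πd³/16; πd³/16 = π×150³/16 = 662700 mm³.
T_allow = 54.17×662700 = 3.590×10^7 N·mm = 35900 N·m.

T_allow = 35900 N·m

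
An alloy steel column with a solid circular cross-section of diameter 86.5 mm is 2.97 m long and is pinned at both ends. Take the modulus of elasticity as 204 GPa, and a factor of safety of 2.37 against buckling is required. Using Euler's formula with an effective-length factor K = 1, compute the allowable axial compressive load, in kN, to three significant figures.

P_allow = 265 kN

I = πd⁴/64 = π×86.5⁴/64 = 2.748×10^6 mm⁴.
Effective length L_e = KL = 1×2.97 m = 2970 mm.
Euler critical load P_cr = π²EI/L_e² = π²×204000×2.748×10^6/2970² = 627300 N.
P_allow = P_cr/n = 627300/2.37 = 264700 N.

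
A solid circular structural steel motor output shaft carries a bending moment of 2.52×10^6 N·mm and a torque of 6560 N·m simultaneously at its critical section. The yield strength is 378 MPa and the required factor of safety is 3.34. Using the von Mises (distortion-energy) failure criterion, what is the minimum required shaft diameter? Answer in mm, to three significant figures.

σ_allow = σ_y/n = 378/3.34 = 113.2 MPa.
For a solid shaft σ_b = 32M/(πd³) and τ = 16T/(πd³), so the von Mises stress is σ' = (16/πd³)·√(4M²+3T²).
√(4M²+3T²) = √(4×(2.520×10^6)² + 3×(6.560×10^6)²) = 1.243×10^7 N·mm.
d³ = 16×1.243×10^7/(π×113.2) = 559400 mm³.
d = 82.39 mm.

d = 82.4 mm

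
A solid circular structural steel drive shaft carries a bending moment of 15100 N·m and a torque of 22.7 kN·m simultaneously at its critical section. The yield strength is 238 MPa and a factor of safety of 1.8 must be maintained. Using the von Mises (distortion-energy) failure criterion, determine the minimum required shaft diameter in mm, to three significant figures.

d = 124 mm

σ_allow = σ_y/n = 238/1.8 = 132.2 MPa.
For a solid shaft σ_b = 32M/(πd³) and τ = 16T/(πd³), so the von Mises stress is σ' = (16/πd³)·√(4M²+3T²).
√(4M²+3T²) = √(4×(1.510×10^7)² + 3×(2.270×10^7)²) = 4.958×10^7 N·mm.
d³ = 16×4.958×10^7/(π×132.2) = 1.910×10^6 mm³.
d = 124.1 mm.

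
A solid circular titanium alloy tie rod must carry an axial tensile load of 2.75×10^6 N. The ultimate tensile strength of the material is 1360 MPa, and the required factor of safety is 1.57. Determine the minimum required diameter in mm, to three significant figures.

Allowable stress σ_allow = 1360/1.57 = 866.2 MPa.
Required area A = F/σ_allow = 2750000/866.2 = 3175 mm².
A = πd²/4 → d = √(4A/π) = 63.58 mm.

d = 63.6 mm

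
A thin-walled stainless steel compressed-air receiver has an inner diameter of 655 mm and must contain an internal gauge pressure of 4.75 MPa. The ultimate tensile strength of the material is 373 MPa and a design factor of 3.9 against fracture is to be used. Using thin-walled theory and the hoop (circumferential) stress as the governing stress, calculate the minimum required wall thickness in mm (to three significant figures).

σ_allow = 373/3.9 = 95.64 MPa.
Hoop stress σ_h = pD/(2t), so t = pD/(2σ_allow) = 4.75×655/(2×95.64) = 16.27 mm.

t = 16.3 mm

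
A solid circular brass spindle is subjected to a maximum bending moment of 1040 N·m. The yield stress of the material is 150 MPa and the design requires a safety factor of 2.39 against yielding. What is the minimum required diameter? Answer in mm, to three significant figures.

d = 55.3 mm

σ_allow = 150/2.39 = 62.76 MPa.
For a solid circular section σ = 32M/(πd³), so d³ = 32M/(π σ_allow) = 32×1040000/(π×62.76) = 168800 mm³.
d = 55.26 mm.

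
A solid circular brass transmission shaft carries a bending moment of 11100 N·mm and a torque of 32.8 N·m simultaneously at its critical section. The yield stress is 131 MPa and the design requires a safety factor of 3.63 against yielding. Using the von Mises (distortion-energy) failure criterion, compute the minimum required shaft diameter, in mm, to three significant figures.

d = 20.5 mm

σ_allow = σ_y/n = 131/3.63 = 36.09 MPa.
For a solid shaft σ_b = 32M/(πd³) and τ = 16T/(πd³), so the von Mises stress is σ' = (16/πd³)·√(4M²+3T²).
√(4M²+3T²) = √(4×(11100)² + 3×(32800)²) = 60990 N·mm.
d³ = 16×60990/(π×36.09) = 8608 mm³.
d = 20.49 mm.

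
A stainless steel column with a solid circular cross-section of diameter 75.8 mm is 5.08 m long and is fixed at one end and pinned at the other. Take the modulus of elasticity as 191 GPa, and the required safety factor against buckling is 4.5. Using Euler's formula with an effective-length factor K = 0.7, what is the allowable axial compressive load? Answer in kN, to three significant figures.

P_allow = 53.7 kN

I = πd⁴/64 = π×75.8⁴/64 = 1.620×10^6 mm⁴.
Effective length L_e = KL = 0.7×5.08 m = 3556 mm.
Euler critical load P_cr = π²EI/L_e² = π²×191000×1.620×10^6/3556² = 241600 N.
P_allow = P_cr/n = 241600/4.5 = 53680 N.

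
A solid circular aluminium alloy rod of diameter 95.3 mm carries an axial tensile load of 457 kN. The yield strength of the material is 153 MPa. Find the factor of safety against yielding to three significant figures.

A = πd²/4 = 7133 mm².
σ = F/A = 457000/7133 = 64.07 MPa.
n = 153/64.07 = 2.388.

n = 2.39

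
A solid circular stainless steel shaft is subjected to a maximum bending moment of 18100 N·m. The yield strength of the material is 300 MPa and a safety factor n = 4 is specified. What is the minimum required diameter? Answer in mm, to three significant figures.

d = 135 mm

σ_allow = 300/4 = 75.00 MPa.
For a solid circular section σ = 32M/(πd³), so d³ = 32M/(π σ_allow) = 32×1.8100×10^7/(π×75.00) = 2.458×10^6 mm³.
d = 135.0 mm.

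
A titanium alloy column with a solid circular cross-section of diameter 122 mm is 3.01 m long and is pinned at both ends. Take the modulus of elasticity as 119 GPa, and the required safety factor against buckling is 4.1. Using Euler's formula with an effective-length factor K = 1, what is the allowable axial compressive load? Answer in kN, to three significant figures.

P_allow = 344 kN

I = πd⁴/64 = π×122⁴/64 = 1.087×10^7 mm⁴.
Effective length L_e = KL = 1×3.01 m = 3010 mm.
Euler critical load P_cr = π²EI/L_e² = π²×119000×1.087×10^7/3010² = 1.410×10^6 N.
P_allow = P_cr/n = 1.410×10^6/4.1 = 343800 N.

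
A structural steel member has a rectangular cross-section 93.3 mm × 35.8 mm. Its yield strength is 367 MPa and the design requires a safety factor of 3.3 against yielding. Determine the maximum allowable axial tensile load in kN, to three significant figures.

F_allow = 371 kN

σ_allow = 367/3.3 = 111.2 MPa.
A = 93.3×35.8 = 3340 mm².
F_allow = σ_allow × A = 111.2×3340 = 371500 N.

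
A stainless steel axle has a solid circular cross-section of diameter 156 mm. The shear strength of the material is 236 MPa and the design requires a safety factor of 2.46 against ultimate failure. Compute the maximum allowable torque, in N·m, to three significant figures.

τ_allow = 236/2.46 = 95.93 MPa.
For a solid shaft T_allow = τ_allow·πd³/16; πd³/16 = π×156³/16 = 745400 mm³.
T_allow = 95.93×745400 = 7.151×10^7 N·mm = 71510 N·m.

T_allow = 71500 N·m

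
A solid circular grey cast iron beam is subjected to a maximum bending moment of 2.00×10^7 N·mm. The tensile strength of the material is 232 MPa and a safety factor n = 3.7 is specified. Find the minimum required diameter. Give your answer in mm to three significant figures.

d = 148 mm

σ_allow = 232/3.7 = 62.70 MPa.
For a solid circular section σ = 32M/(πd³), so d³ = 32M/(π σ_allow) = 32×2.0000×10^7/(π×62.70) = 3.249×10^6 mm³.
d = 148.1 mm.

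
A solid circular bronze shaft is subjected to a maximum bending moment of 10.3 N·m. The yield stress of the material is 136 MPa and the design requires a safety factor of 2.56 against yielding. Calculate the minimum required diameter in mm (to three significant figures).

d = 12.5 mm

σ_allow = 136/2.56 = 53.12 MPa.
For a solid circular section σ = 32M/(πd³), so d³ = 32M/(π σ_allow) = 32×10300/(π×53.12) = 1975 mm³.
d = 12.55 mm.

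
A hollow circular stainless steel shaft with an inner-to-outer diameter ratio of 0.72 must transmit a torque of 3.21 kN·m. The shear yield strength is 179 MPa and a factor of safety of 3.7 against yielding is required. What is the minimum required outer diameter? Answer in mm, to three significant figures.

d_o = 77.3 mm

τ_allow = 179/3.7 = 48.38 MPa.
For a hollow shaft τ = 16T/[πd_o³(1−k⁴)] with k = 0.72, so 1−k⁴ = 0.7313.
d_o³ = 16T/[π τ_allow (1−k⁴)] = 16×3210000/(π×48.38×0.7313) = 462100 mm³.
d_o = 77.31 mm.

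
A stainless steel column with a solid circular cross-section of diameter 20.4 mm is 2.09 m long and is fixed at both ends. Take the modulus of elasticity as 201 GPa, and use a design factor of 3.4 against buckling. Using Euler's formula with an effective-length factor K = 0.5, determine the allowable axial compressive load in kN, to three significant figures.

P_allow = 4.54 kN

I = πd⁴/64 = π×20.4⁴/64 = 8501 mm⁴.
Effective length L_e = KL = 0.5×2.09 m = 1045 mm.
Euler critical load P_cr = π²EI/L_e² = π²×201000×8501/1045² = 15440 N.
P_allow = P_cr/n = 15440/3.4 = 4542 N.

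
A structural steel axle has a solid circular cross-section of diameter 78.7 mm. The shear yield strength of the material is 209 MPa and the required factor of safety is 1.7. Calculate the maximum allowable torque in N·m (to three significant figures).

τ_allow = 209/1.7 = 122.9 MPa.
For a solid shaft T_allow = τ_allow·πd³/16; πd³/16 = π×78.7³/16 = 95710 mm³.
T_allow = 122.9×95710 = 1.177×10^7 N·mm = 11770 N·m.

T_allow = 11800 N·m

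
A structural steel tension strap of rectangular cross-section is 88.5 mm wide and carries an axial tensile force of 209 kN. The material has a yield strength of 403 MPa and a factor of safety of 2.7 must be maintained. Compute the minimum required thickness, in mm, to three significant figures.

σ_allow = 403/2.7 = 149.3 MPa.
Required area A = F/σ_allow = 209000/149.3 = 1400 mm².
t = A/w = 1400/88.5 = 15.82 mm.

t = 15.8 mm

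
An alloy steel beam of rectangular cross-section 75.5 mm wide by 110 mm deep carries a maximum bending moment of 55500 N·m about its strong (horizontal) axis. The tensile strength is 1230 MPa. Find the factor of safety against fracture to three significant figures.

n = 3.37

Section modulus S = bh²/6 = 75.5×110²/6 = 152300 mm³.
σ = M/S = 5.5500×10^7/152300 = 364.5 MPa.
n = 1230/364.5 = 3.374.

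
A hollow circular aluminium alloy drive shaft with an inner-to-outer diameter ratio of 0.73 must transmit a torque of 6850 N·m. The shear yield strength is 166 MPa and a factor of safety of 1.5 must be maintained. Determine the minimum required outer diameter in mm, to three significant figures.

τ_allow = 166/1.5 = 110.7 MPa.
For a hollow shaft τ = 16T/[πd_o³(1−k⁴)] with k = 0.73, so 1−k⁴ = 0.7160.
d_o³ = 16T/[π τ_allow (1−k⁴)] = 16×6850000/(π×110.7×0.7160) = 440300 mm³.
d_o = 76.07 mm.

d_o = 76.1 mm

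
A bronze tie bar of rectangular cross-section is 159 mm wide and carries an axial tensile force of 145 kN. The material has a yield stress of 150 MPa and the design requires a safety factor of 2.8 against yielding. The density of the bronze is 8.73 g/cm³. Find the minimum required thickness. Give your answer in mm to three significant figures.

σ_allow = 150/2.8 = 53.57 MPa.
Required area A = F/σ_allow = 145000/53.57 = 2707 mm².
t = A/w = 2707/159 = 17.02 mm.

t = 17.0 mm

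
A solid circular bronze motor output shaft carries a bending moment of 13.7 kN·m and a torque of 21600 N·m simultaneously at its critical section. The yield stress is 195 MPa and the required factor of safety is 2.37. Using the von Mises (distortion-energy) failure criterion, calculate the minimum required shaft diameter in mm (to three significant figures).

d = 142 mm

σ_allow = σ_y/n = 195/2.37 = 82.28 MPa.
For a solid shaft σ_b = 32M/(πd³) and τ = 16T/(πd³), so the von Mises stress is σ' = (16/πd³)·√(4M²+3T²).
√(4M²+3T²) = √(4×(1.370×10^7)² + 3×(2.160×10^7)²) = 4.637×10^7 N·mm.
d³ = 16×4.637×10^7/(π×82.28) = 2.870×10^6 mm³.
d = 142.1 mm.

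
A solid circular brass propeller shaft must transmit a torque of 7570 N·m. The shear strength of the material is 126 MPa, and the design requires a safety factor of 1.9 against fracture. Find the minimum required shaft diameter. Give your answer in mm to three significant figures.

Allowable shear stress τ_allow = 126/1.9 = 66.32 MPa.
For a solid shaft τ = 16T/(πd³), so d³ = 16T/(π τ_allow) = 16×7570000/(π×66.32) = 581400 mm³.
d = (581400)^(1/3) = 83.46 mm.

d = 83.5 mm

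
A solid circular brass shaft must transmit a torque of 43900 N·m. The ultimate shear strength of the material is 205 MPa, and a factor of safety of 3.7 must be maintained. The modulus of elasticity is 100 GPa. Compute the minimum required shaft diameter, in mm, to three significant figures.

d = 159 mm

Allowable shear stress τ_allow = 205/3.7 = 55.41 MPa.
For a solid shaft τ = 16T/(πd³), so d³ = 16T/(π τ_allow) = 16×4.3900×10^7/(π×55.41) = 4.035×10^6 mm³.
d = (4.035×10^6)^(1/3) = 159.2 mm.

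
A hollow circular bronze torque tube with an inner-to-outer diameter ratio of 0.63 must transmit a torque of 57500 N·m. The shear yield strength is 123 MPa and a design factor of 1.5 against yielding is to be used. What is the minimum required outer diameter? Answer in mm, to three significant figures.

d_o = 162 mm

τ_allow = 123/1.5 = 82.00 MPa.
For a hollow shaft τ = 16T/[πd_o³(1−k⁴)] with k = 0.63, so 1−k⁴ = 0.8425.
d_o³ = 16T/[π τ_allow (1−k⁴)] = 16×5.7500×10^7/(π×82.00×0.8425) = 4.239×10^6 mm³.
d_o = 161.8 mm.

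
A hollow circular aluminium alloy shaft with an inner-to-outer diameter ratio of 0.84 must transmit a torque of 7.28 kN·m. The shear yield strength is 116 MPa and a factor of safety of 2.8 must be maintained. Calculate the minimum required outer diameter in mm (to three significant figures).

τ_allow = 116/2.8 = 41.43 MPa.
For a hollow shaft τ = 16T/[πd_o³(1−k⁴)] with k = 0.84, so 1−k⁴ = 0.5021.
d_o³ = 16T/[π τ_allow (1−k⁴)] = 16×7280000/(π×41.43×0.5021) = 1.782×10^6 mm³.
d_o = 121.2 mm.

d_o = 121 mm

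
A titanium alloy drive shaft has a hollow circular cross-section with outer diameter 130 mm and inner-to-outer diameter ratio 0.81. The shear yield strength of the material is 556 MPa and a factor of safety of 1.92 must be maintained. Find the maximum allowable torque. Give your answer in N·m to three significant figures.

T_allow = 71100 N·m

τ_allow = 556/1.92 = 289.6 MPa.
For a hollow shaft T_allow = τ_allow·πd_o³(1−k⁴)/16 with 1−k⁴ = 0.5695, so πd_o³(1−k⁴)/16 = 245700 mm³.
T_allow = 289.6×245700 = 7.115×10^7 N·mm = 71150 N·m.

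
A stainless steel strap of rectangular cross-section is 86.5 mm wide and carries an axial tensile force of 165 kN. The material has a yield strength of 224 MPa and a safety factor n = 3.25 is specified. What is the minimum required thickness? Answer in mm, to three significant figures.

t = 27.7 mm

σ_allow = 224/3.25 = 68.92 MPa.
Required area A = F/σ_allow = 165000/68.92 = 2394 mm².
t = A/w = 2394/86.5 = 27.68 mm.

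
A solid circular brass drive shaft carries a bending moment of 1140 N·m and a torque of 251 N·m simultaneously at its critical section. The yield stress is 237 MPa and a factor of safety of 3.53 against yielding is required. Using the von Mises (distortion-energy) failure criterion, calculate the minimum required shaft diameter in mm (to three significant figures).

σ_allow = σ_y/n = 237/3.53 = 67.14 MPa.
For a solid shaft σ_b = 32M/(πd³) and τ = 16T/(πd³), so the von Mises stress is σ' = (16/πd³)·√(4M²+3T²).
√(4M²+3T²) = √(4×(1.140×10^6)² + 3×(251000)²) = 2.321×10^6 N·mm.
d³ = 16×2.321×10^6/(π×67.14) = 176100 mm³.
d = 56.05 mm.

d = 56.0 mm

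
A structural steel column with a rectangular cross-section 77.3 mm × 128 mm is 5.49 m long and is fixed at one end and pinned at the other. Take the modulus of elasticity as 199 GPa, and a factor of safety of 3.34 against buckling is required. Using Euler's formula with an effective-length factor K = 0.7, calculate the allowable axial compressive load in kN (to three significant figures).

Buckling occurs about the weak axis: I_min = h·b³/12 = 128×77.3³/12 = 4.927×10^6 mm⁴ (b = 77.3 mm is the smaller dimension).
Effective length L_e = KL = 0.7×5.49 m = 3843 mm.
Euler critical load P_cr = π²EI/L_e² = π²×199000×4.927×10^6/3843² = 655200 N.
P_allow = P_cr/n = 655200/3.34 = 196200 N.

P_allow = 196 kN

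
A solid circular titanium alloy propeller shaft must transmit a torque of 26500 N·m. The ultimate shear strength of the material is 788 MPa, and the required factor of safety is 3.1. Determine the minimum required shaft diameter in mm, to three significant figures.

Allowable shear stress τ_allow = 788/3.1 = 254.2 MPa.
For a solid shaft τ = 16T/(πd³), so d³ = 16T/(π τ_allow) = 16×2.6500×10^7/(π×254.2) = 530900 mm³.
d = (530900)^(1/3) = 80.97 mm.

d = 81.0 mm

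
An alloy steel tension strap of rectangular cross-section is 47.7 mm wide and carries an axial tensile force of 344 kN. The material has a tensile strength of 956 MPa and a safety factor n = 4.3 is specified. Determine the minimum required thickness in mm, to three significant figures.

σ_allow = 956/4.3 = 222.3 MPa.
Required area A = F/σ_allow = 344000/222.3 = 1547 mm².
t = A/w = 1547/47.7 = 32.44 mm.

t = 32.4 mm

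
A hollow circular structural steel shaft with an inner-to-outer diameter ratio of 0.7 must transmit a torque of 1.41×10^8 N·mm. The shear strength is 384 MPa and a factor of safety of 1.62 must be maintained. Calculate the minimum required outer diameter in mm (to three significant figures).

d_o = 159 mm

τ_allow = 384/1.62 = 237.0 MPa.
For a hollow shaft τ = 16T/[πd_o³(1−k⁴)] with k = 0.7, so 1−k⁴ = 0.7599.
d_o³ = 16T/[π τ_allow (1−k⁴)] = 16×1.4100×10^8/(π×237.0×0.7599) = 3.987×10^6 mm³.
d_o = 158.6 mm.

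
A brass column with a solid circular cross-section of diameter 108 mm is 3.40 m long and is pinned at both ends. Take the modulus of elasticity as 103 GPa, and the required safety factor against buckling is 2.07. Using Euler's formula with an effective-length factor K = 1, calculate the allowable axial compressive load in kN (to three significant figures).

P_allow = 284 kN

I = πd⁴/64 = π×108⁴/64 = 6.678×10^6 mm⁴.
Effective length L_e = KL = 1×3.40 m = 3400 mm.
Euler critical load P_cr = π²EI/L_e² = π²×103000×6.678×10^6/3400² = 587300 N.
P_allow = P_cr/n = 587300/2.07 = 283700 N.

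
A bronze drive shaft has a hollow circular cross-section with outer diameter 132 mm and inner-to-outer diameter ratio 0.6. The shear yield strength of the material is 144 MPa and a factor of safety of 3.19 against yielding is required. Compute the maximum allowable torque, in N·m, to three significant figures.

τ_allow = 144/3.19 = 45.14 MPa.
For a hollow shaft T_allow = τ_allow·πd_o³(1−k⁴)/16 with 1−k⁴ = 0.8704, so πd_o³(1−k⁴)/16 = 393100 mm³.
T_allow = 45.14×393100 = 1.774×10^7 N·mm = 17740 N·m.

T_allow = 17700 N·m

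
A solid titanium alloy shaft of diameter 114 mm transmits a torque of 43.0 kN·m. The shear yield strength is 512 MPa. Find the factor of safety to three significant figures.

n = 3.46

τ = 16T/(πd³) = 16×4.3000×10^7/(π×114³) = 147.8 MPa.
n = τ_limit/τ = 512/147.8 = 3.464.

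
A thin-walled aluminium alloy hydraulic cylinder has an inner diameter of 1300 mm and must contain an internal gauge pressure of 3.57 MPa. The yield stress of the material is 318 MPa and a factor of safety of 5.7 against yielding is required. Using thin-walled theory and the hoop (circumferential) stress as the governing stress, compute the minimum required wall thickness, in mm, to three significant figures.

t = 41.6 mm

σ_allow = 318/5.7 = 55.79 MPa.
Hoop stress σ_h = pD/(2t), so t = pD/(2σ_allow) = 3.57×1300/(2×55.79) = 41.59 mm.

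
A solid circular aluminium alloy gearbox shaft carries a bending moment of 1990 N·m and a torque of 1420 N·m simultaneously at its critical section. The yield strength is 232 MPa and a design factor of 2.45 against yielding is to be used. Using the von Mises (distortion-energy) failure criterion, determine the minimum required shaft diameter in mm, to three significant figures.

d = 63.1 mm

σ_allow = σ_y/n = 232/2.45 = 94.69 MPa.
For a solid shaft σ_b = 32M/(πd³) and τ = 16T/(πd³), so the von Mises stress is σ' = (16/πd³)·√(4M²+3T²).
√(4M²+3T²) = √(4×(1.990×10^6)² + 3×(1.420×10^6)²) = 4.679×10^6 N·mm.
d³ = 16×4.679×10^6/(π×94.69) = 251600 mm³.
d = 63.13 mm.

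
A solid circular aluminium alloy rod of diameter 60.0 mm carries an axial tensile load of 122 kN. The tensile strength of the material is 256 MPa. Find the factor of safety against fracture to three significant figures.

n = 5.93

A = πd²/4 = 2827 mm².
σ = F/A = 122000/2827 = 43.15 MPa.
n = 256/43.15 = 5.933.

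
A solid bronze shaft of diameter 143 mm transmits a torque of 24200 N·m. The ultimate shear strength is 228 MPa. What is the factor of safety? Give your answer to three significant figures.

n = 5.41

τ = 16T/(πd³) = 16×2.4200×10^7/(π×143³) = 42.15 MPa.
n = τ_limit/τ = 228/42.15 = 5.410.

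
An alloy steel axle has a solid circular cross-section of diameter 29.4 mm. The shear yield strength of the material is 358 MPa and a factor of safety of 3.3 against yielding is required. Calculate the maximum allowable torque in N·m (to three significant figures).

τ_allow = 358/3.3 = 108.5 MPa.
For a solid shaft T_allow = τ_allow·πd³/16; πd³/16 = π×29.4³/16 = 4990 mm³.
T_allow = 108.5×4990 = 541300 N·mm = 541.3 N·m.

T_allow = 541 N·m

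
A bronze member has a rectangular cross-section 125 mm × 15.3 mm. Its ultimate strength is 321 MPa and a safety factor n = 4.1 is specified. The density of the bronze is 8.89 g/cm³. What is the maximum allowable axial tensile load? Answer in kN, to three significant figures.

σ_allow = 321/4.1 = 78.29 MPa.
A = 125×15.3 = 1912 mm².
F_allow = σ_allow × A = 78.29×1912 = 149700 N.

F_allow = 150 kN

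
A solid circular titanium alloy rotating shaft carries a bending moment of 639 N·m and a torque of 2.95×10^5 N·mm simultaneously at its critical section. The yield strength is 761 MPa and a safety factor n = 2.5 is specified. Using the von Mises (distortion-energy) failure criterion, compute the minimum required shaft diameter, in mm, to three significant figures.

σ_allow = σ_y/n = 761/2.5 = 304.4 MPa.
For a solid shaft σ_b = 32M/(πd³) and τ = 16T/(πd³), so the von Mises stress is σ' = (16/πd³)·√(4M²+3T²).
√(4M²+3T²) = √(4×(639000)² + 3×(295000)²) = 1.376×10^6 N·mm.
d³ = 16×1.376×10^6/(π×304.4) = 23030 mm³.
d = 28.45 mm.

d = 28.5 mm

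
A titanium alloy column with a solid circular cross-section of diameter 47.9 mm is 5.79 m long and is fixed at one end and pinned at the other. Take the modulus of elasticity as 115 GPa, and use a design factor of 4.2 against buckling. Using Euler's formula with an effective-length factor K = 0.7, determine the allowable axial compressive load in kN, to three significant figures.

P_allow = 4.25 kN

I = πd⁴/64 = π×47.9⁴/64 = 258400 mm⁴.
Effective length L_e = KL = 0.7×5.79 m = 4053 mm.
Euler critical load P_cr = π²EI/L_e² = π²×115000×258400/4053² = 17850 N.
P_allow = P_cr/n = 17850/4.2 = 4251 N.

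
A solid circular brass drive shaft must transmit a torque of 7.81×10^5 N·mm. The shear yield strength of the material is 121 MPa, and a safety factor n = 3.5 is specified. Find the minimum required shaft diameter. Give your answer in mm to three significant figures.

Allowable shear stress τ_allow = 121/3.5 = 34.57 MPa.
For a solid shaft τ = 16T/(πd³), so d³ = 16T/(π τ_allow) = 16×781000/(π×34.57) = 115100 mm³.
d = (115100)^(1/3) = 48.64 mm.

d = 48.6 mm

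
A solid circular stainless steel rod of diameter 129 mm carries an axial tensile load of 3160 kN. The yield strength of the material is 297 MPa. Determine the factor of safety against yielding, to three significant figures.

A = πd²/4 = 13070 mm².
σ = F/A = 3160000/13070 = 241.8 MPa.
n = 297/241.8 = 1.228.

n = 1.23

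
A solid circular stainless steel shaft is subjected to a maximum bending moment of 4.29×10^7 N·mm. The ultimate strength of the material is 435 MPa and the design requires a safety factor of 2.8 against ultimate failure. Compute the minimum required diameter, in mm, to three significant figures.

d = 141 mm

σ_allow = 435/2.8 = 155.4 MPa.
For a solid circular section σ = 32M/(πd³), so d³ = 32M/(π σ_allow) = 32×4.2900×10^7/(π×155.4) = 2.813×10^6 mm³.
d = 141.2 mm.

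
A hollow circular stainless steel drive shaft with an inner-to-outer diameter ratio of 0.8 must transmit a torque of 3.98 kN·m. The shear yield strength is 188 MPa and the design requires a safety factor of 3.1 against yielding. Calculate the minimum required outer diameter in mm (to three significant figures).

d_o = 82.7 mm

τ_allow = 188/3.1 = 60.65 MPa.
For a hollow shaft τ = 16T/[πd_o³(1−k⁴)] with k = 0.8, so 1−k⁴ = 0.5904.
d_o³ = 16T/[π τ_allow (1−k⁴)] = 16×3980000/(π×60.65×0.5904) = 566100 mm³.
d_o = 82.73 mm.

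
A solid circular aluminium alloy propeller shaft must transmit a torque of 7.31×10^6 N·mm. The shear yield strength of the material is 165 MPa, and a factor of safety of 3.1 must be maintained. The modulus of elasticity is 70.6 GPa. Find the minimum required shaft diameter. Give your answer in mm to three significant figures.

d = 88.8 mm

Allowable shear stress τ_allow = 165/3.1 = 53.23 MPa.
For a solid shaft τ = 16T/(πd³), so d³ = 16T/(π τ_allow) = 16×7310000/(π×53.23) = 699500 mm³.
d = (699500)^(1/3) = 88.77 mm.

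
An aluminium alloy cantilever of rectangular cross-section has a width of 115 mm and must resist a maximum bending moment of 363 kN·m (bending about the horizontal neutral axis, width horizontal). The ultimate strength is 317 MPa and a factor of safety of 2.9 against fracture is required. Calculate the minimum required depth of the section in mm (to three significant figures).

σ_allow = 317/2.9 = 109.3 MPa.
For a rectangular section σ = 6M/(bh²), so h² = 6M/(b σ_allow) = 6×3.6300×10^8/(115×109.3) = 173300 mm².
h = 416.2 mm.

h = 416 mm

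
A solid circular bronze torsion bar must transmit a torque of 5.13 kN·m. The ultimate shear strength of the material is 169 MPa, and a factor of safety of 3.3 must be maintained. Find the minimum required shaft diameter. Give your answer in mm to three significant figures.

Allowable shear stress τ_allow = 169/3.3 = 51.21 MPa.
For a solid shaft τ = 16T/(πd³), so d³ = 16T/(π τ_allow) = 16×5130000/(π×51.21) = 510200 mm³.
d = (510200)^(1/3) = 79.90 mm.

d = 79.9 mm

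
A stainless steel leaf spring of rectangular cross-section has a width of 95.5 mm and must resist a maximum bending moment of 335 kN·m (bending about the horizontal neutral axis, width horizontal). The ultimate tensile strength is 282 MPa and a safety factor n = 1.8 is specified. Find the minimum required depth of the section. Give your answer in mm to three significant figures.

h = 367 mm

σ_allow = 282/1.8 = 156.7 MPa.
For a rectangular section σ = 6M/(bh²), so h² = 6M/(b σ_allow) = 6×3.3500×10^8/(95.5×156.7) = 134300 mm².
h = 366.5 mm.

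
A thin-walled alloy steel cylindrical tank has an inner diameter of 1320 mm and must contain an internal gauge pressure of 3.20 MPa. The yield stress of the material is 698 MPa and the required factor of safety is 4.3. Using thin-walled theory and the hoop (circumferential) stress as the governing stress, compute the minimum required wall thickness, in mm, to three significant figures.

σ_allow = 698/4.3 = 162.3 MPa.
Hoop stress σ_h = pD/(2t), so t = pD/(2σ_allow) = 3.20×1320/(2×162.3) = 13.01 mm.

t = 13.0 mm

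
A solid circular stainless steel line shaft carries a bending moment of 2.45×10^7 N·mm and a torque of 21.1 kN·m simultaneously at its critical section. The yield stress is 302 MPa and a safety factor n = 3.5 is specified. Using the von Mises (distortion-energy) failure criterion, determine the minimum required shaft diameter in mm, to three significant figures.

σ_allow = σ_y/n = 302/3.5 = 86.29 MPa.
For a solid shaft σ_b = 32M/(πd³) and τ = 16T/(πd³), so the von Mises stress is σ' = (16/πd³)·√(4M²+3T²).
√(4M²+3T²) = √(4×(2.450×10^7)² + 3×(2.110×10^7)²) = 6.113×10^7 N·mm.
d³ = 16×6.113×10^7/(π×86.29) = 3.608×10^6 mm³.
d = 153.4 mm.

d = 153 mm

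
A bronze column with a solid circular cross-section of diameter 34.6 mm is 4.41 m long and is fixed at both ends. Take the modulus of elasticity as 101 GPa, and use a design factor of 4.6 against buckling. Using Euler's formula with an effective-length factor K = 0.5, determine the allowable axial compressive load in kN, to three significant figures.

P_allow = 3.14 kN

I = πd⁴/64 = π×34.6⁴/64 = 70350 mm⁴.
Effective length L_e = KL = 0.5×4.41 m = 2205 mm.
Euler critical load P_cr = π²EI/L_e² = π²×101000×70350/2205² = 14420 N.
P_allow = P_cr/n = 14420/4.6 = 3136 N.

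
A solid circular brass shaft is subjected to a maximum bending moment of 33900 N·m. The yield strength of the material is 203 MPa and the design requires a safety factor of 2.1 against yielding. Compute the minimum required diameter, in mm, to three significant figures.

d = 153 mm

σ_allow = 203/2.1 = 96.67 MPa.
For a solid circular section σ = 32M/(πd³), so d³ = 32M/(π σ_allow) = 32×3.3900×10^7/(π×96.67) = 3.572×10^6 mm³.
d = 152.9 mm.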